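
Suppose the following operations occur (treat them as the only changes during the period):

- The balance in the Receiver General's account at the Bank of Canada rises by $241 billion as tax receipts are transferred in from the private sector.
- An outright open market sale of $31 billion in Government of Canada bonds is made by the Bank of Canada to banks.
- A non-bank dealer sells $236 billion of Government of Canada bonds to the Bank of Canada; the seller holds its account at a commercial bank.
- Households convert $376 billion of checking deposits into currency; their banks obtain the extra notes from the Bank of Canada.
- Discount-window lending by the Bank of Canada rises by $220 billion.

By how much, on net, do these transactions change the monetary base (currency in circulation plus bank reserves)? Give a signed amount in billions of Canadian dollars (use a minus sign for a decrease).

+$184 billion

Government account inflow $241 billion: reserves shift to a non-base liability → −$241B.
OMO sale (to banks) $31 billion: Bank of Canada balance sheet contracts → −$31B.
Asset purchase (from non-banks) $236 billion: Bank of Canada balance sheet expands → +$236B.
Currency withdrawal $376 billion: just a shift between currency and reserves — both are base money → 0.
Discount-window loan $220 billion: Bank of Canada balance sheet expands → +$220B.
Net: −241 − 31 + 236 + 0 + 220 = +$184 billion.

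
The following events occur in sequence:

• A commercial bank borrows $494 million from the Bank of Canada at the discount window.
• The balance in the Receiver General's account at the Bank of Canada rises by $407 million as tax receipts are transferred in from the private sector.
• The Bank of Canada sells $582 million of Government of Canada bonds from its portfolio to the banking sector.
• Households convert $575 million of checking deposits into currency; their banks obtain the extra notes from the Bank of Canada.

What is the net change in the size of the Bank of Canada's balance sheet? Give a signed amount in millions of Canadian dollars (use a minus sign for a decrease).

-$88 million

Discount-window loan $494 million: a Bank of Canada asset is acquired → +$494M.
Government account inflow $407 million: only the composition of liabilities changes → 0.
OMO sale (to banks) $582 million: a Bank of Canada asset is shed → −$582M.
Currency withdrawal $575 million: only the composition of liabilities changes → 0.
Net: 494 + 0 − 582 + 0 = -$88 million.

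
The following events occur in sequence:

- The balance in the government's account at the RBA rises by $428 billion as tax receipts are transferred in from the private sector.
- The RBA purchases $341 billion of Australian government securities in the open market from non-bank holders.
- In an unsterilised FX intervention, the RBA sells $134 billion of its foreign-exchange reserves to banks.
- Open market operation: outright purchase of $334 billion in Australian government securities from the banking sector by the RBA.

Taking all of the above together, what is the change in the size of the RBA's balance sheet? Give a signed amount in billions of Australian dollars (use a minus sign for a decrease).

Government account inflow $428 billion: only the composition of liabilities changes → 0.
Asset purchase (from non-banks) $341 billion: an RBA asset is acquired → +$341B.
FX sale $134 billion: an RBA asset is shed → −$134B.
OMO purchase (from banks) $334 billion: an RBA asset is acquired → +$334B.
Net: 0 + 341 − 134 + 334 = +$541 billion.

+$541 billion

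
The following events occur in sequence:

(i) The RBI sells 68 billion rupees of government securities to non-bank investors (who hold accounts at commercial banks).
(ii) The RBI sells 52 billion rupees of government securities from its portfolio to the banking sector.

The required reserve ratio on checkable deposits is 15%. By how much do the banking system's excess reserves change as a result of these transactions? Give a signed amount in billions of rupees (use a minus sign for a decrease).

Asset sale (to non-banks) 68 billion rupees: reserves −68B, deposits −68B.
OMO sale (to banks) 52 billion rupees: reserves −52B, deposits 0.
Totals: Δreserves = −120B, Δdeposits = −68B.
Δrequired reserves = 15% × −68B = −10.2B.
Δexcess reserves = Δreserves − Δrequired = −120B − (−10.2B) = -109.8 billion.

-109.8 billion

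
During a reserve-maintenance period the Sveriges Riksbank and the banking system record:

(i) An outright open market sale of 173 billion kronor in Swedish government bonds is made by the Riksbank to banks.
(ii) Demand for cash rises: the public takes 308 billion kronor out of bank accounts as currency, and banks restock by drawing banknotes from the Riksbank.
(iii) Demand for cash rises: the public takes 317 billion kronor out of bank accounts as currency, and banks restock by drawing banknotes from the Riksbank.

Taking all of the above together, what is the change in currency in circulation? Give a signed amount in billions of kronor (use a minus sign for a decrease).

OMO sale (to banks) 173 billion kronor: no currency enters or leaves circulation → 0.
Currency withdrawal 308 billion kronor: notes leave the central bank → +308B.
Currency withdrawal 317 billion kronor: notes leave the central bank → +317B.
Net: 0 + 308 + 317 = +625 billion.

+625 billion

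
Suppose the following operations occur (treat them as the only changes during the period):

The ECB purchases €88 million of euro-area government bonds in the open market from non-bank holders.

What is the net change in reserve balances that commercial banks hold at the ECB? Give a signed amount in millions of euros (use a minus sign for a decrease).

Asset purchase (from non-banks) €88 million: the ECB pays by crediting reserve accounts → +€88M.

+€88 million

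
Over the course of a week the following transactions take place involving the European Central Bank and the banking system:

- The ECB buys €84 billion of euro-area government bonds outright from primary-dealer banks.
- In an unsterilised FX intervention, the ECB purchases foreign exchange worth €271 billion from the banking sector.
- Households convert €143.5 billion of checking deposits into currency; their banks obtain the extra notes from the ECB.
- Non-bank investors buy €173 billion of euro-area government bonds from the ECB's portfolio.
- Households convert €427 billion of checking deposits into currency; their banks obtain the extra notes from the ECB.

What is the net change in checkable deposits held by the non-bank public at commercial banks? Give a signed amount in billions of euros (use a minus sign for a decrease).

-€743.5 billion

ECB balance sheet:
  Assets:      Securities −€89B, Foreign assets +€271B
  Liabilities: Bank reserves −€388.5B, Currency in circulation +€570.5B
Commercial banking system:
  Assets:      Reserves at CB −€388.5B, Securities −€84B, Foreign assets −€271B
  Liabilities: Checkable deposits −€743.5B
So the change in checkable deposits held by the non-bank public at commercial banks is -€743.5 billion.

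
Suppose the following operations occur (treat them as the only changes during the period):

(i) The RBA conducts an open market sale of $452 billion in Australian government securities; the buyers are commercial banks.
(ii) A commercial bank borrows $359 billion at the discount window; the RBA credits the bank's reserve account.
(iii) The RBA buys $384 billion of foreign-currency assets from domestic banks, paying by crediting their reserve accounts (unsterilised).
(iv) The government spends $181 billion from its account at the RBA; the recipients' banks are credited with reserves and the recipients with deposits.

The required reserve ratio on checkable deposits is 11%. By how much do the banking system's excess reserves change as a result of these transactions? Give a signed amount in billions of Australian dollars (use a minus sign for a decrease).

OMO sale (to banks) $452 billion: reserves −$452B, deposits 0.
Discount-window loan $359 billion: reserves +$359B, deposits 0.
FX purchase $384 billion: reserves +$384B, deposits 0.
Government spending $181 billion: reserves +$181B, deposits +$181B.
Totals: Δreserves = +$472B, Δdeposits = +$181B.
Δrequired reserves = 11% × +$181B = +$19.91B.
Δexcess reserves = Δreserves − Δrequired = +$472B − (+$19.91B) = +$452.09 billion.

+$452.09 billion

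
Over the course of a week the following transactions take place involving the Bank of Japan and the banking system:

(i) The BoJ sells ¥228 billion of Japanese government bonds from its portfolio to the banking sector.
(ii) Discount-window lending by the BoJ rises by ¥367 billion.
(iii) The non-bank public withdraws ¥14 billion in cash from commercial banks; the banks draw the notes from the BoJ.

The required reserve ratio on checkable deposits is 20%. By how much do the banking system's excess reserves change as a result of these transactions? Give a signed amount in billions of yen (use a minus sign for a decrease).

OMO sale (to banks) ¥228 billion: reserves −¥228B, deposits 0.
Discount-window loan ¥367 billion: reserves +¥367B, deposits 0.
Currency withdrawal ¥14 billion: reserves −¥14B, deposits −¥14B.
Totals: Δreserves = +¥125B, Δdeposits = −¥14B.
Δrequired reserves = 20% × −¥14B = −¥2.8B.
Δexcess reserves = Δreserves − Δrequired = +¥125B − (−¥2.8B) = +¥127.8 billion.

+¥127.8 billion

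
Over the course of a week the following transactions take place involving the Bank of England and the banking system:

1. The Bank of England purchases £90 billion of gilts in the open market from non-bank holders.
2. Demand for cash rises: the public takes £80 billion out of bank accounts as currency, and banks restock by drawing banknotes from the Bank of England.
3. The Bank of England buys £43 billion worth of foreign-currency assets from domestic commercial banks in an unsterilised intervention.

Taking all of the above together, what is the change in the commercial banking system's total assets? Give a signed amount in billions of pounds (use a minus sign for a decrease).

Bank of England balance sheet:
  Assets:      Securities +£90B, Foreign assets +£43B
  Liabilities: Bank reserves +£53B, Currency in circulation +£80B
Commercial banking system:
  Assets:      Reserves at CB +£53B, Foreign assets −£43B
  Liabilities: Checkable deposits +£10B
Change in total bank assets = +£10 billion.

+£10 billion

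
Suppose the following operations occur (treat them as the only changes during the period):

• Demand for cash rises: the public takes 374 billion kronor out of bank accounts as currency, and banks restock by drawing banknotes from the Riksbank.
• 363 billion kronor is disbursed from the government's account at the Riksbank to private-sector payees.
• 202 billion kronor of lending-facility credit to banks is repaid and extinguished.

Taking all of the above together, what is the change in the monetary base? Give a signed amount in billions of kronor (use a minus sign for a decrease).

+161 billion

Currency withdrawal 374 billion kronor: just a shift between currency and reserves — both are base money → 0.
Government spending 363 billion kronor: a non-base liability converts back to reserves → +363B.
Discount-window repayment 202 billion kronor: Riksbank balance sheet contracts → −202B.
Net: 0 + 363 − 202 = +161 billion.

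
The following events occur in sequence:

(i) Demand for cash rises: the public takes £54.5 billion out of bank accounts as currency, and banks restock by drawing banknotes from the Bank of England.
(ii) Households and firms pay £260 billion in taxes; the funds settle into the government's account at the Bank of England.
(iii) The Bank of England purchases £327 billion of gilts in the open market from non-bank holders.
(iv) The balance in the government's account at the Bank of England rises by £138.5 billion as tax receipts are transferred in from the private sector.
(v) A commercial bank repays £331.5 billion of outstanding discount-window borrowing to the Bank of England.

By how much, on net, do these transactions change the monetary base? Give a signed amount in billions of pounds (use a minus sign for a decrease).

-£403 billion

Bank of England balance sheet:
  Assets:      Securities +£327B, Loans to banks −£331.5B
  Liabilities: Bank reserves −£457.5B, Currency in circulation +£54.5B, Government deposits +£398.5B
Monetary base = currency + reserves: +£54.5B + (−£457.5B) = -£403 billion.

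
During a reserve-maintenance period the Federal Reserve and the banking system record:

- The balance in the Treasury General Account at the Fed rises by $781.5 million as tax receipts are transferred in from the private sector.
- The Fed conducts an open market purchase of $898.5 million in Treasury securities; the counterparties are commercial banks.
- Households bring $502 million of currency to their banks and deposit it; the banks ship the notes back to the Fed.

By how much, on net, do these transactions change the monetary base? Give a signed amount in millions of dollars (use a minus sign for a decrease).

+$117 million

Government account inflow $781.5 million: reserves shift to a non-base liability → −$781.5M.
OMO purchase (from banks) $898.5 million: Fed balance sheet expands → +$898.5M.
Currency deposit $502 million: just a shift between currency and reserves — both are base money → 0.
Net: −781.5 + 898.5 + 0 = +$117 million.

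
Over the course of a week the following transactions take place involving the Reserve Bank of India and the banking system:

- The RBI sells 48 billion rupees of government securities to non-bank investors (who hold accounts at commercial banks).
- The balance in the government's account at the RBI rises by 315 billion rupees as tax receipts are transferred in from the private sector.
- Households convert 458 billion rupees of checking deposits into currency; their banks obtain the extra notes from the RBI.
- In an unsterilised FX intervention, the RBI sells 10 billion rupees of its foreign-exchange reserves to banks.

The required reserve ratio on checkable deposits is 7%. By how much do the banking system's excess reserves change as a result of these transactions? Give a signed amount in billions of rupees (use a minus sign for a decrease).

-773.53 billion

Asset sale (to non-banks) 48 billion rupees: reserves −48B, deposits −48B.
Government account inflow 315 billion rupees: reserves −315B, deposits −315B.
Currency withdrawal 458 billion rupees: reserves −458B, deposits −458B.
FX sale 10 billion rupees: reserves −10B, deposits 0.
Totals: Δreserves = −831B, Δdeposits = −821B.
Δrequired reserves = 7% × −821B = −57.47B.
Δexcess reserves = Δreserves − Δrequired = −831B − (−57.47B) = -773.53 billion.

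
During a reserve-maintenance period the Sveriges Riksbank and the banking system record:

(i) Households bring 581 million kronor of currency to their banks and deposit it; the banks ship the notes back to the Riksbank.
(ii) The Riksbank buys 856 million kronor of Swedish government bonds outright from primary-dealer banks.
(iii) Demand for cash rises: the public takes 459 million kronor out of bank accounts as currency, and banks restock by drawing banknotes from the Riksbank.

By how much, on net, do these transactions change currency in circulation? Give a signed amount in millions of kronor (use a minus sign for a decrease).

Currency deposit 581 million kronor: notes return to the central bank → −581M.
OMO purchase (from banks) 856 million kronor: no currency enters or leaves circulation → 0.
Currency withdrawal 459 million kronor: notes leave the central bank → +459M.
Net: −581 + 0 + 459 = -122 million.

-122 million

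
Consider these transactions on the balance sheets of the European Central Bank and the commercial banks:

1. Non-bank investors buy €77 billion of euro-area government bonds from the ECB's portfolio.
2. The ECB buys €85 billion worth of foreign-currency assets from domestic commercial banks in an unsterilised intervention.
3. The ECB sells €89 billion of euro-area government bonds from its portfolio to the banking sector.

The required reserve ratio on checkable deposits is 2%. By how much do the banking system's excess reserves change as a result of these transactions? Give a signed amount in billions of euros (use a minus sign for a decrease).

-€79.46 billion

Asset sale (to non-banks) €77 billion: reserves −€77B, deposits −€77B.
FX purchase €85 billion: reserves +€85B, deposits 0.
OMO sale (to banks) €89 billion: reserves −€89B, deposits 0.
Totals: Δreserves = −€81B, Δdeposits = −€77B.
Δrequired reserves = 2% × −€77B = −€1.54B.
Δexcess reserves = Δreserves − Δrequired = −€81B − (−€1.54B) = -€79.46 billion.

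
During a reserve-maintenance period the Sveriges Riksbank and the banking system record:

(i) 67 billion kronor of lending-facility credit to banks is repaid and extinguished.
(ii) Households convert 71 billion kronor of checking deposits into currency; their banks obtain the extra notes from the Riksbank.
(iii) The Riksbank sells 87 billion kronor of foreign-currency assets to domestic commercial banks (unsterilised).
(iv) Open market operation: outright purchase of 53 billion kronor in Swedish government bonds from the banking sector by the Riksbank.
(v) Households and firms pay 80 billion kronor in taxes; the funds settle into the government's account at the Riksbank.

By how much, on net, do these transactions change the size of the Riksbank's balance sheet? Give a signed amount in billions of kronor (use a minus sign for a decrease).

-101 billion

Discount-window repayment 67 billion kronor: a Riksbank asset is shed → −67B.
Currency withdrawal 71 billion kronor: only the composition of liabilities changes → 0.
FX sale 87 billion kronor: a Riksbank asset is shed → −87B.
OMO purchase (from banks) 53 billion kronor: a Riksbank asset is acquired → +53B.
Government account inflow 80 billion kronor: only the composition of liabilities changes → 0.
Net: −67 + 0 − 87 + 53 + 0 = -101 billion.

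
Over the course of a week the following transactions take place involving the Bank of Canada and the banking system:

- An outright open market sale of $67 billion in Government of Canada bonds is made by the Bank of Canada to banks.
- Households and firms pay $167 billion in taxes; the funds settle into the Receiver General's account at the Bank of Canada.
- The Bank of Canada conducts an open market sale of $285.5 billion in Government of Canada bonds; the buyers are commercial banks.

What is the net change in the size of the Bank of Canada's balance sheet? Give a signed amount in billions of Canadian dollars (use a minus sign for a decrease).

OMO sale (to banks) $67 billion: a Bank of Canada asset is shed → −$67B.
Government account inflow $167 billion: only the composition of liabilities changes → 0.
OMO sale (to banks) $285.5 billion: a Bank of Canada asset is shed → −$285.5B.
Net: −67 + 0 − 285.5 = -$352.5 billion.

-$352.5 billion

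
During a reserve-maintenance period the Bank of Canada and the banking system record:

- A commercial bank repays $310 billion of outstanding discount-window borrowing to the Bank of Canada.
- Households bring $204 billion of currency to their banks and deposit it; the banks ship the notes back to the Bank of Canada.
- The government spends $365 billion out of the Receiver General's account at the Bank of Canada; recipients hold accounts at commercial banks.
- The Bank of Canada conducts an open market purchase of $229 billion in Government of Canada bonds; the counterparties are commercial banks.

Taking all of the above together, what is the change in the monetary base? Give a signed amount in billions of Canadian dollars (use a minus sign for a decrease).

+$284 billion

Discount-window repayment $310 billion: Bank of Canada balance sheet contracts → −$310B.
Currency deposit $204 billion: just a shift between currency and reserves — both are base money → 0.
Government spending $365 billion: a non-base liability converts back to reserves → +$365B.
OMO purchase (from banks) $229 billion: Bank of Canada balance sheet expands → +$229B.
Net: −310 + 0 + 365 + 229 = +$284 billion.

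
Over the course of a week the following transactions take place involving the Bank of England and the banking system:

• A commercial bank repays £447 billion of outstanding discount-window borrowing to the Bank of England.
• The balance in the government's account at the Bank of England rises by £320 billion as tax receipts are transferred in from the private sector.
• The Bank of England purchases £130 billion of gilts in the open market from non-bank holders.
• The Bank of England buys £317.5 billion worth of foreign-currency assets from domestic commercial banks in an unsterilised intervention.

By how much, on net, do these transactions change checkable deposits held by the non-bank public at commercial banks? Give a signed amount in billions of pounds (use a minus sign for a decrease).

Discount-window repayment £447 billion: the counterparty is a bank, so public deposits are unchanged → 0.
Government account inflow £320 billion: non-bank counterparties' bank balances fall → −£320B.
Asset purchase (from non-banks) £130 billion: non-bank counterparties' bank balances rise → +£130B.
FX purchase £317.5 billion: the counterparty is a bank, so public deposits are unchanged → 0.
Net: 0 − 320 + 130 + 0 = -£190 billion.

-£190 billion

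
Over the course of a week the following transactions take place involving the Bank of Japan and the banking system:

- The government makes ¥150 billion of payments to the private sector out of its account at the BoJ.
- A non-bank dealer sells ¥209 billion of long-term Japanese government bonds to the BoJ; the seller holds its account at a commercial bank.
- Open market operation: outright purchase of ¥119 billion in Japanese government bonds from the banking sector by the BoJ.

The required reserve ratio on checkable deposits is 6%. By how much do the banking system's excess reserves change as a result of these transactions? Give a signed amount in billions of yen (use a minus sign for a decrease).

Government spending ¥150 billion: reserves +¥150B, deposits +¥150B.
Asset purchase (from non-banks) ¥209 billion: reserves +¥209B, deposits +¥209B.
OMO purchase (from banks) ¥119 billion: reserves +¥119B, deposits 0.
Totals: Δreserves = +¥478B, Δdeposits = +¥359B.
Δrequired reserves = 6% × +¥359B = +¥21.54B.
Δexcess reserves = Δreserves − Δrequired = +¥478B − (+¥21.54B) = +¥456.46 billion.

+¥456.46 billion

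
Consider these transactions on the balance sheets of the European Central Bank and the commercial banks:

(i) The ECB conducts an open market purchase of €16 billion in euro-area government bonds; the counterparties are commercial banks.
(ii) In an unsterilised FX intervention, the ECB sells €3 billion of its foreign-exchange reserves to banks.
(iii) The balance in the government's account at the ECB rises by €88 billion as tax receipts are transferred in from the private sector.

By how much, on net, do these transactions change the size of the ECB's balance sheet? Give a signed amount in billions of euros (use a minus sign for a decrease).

+€13 billion

ECB balance sheet:
  Assets:      Securities +€16B, Foreign assets −€3B
  Liabilities: Bank reserves −€75B, Government deposits +€88B
Commercial banking system:
  Assets:      Reserves at CB −€75B, Securities −€16B, Foreign assets +€3B
  Liabilities: Checkable deposits −€88B
Change in total ECB assets = +€13 billion.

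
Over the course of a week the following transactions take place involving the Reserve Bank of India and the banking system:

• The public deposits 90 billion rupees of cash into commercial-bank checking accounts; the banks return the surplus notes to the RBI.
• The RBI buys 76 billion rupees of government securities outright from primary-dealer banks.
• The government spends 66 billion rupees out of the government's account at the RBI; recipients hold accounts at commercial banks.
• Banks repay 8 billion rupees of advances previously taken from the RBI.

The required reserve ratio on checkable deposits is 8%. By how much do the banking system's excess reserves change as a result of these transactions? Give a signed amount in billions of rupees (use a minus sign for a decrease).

Currency deposit 90 billion rupees: reserves +90B, deposits +90B.
OMO purchase (from banks) 76 billion rupees: reserves +76B, deposits 0.
Government spending 66 billion rupees: reserves +66B, deposits +66B.
Discount-window repayment 8 billion rupees: reserves −8B, deposits 0.
Totals: Δreserves = +224B, Δdeposits = +156B.
Δrequired reserves = 8% × +156B = +12.48B.
Δexcess reserves = Δreserves − Δrequired = +224B − (+12.48B) = +211.52 billion.

+211.52 billion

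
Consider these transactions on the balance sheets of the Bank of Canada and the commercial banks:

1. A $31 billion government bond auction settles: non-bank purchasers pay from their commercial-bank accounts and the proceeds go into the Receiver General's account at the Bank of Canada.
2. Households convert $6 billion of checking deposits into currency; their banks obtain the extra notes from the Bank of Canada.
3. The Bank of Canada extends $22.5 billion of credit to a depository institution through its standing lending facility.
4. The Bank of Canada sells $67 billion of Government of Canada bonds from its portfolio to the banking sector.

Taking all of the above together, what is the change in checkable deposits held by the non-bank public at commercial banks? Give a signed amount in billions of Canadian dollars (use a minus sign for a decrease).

-$37 billion

Bank of Canada balance sheet:
  Assets:      Securities −$67B, Loans to banks +$22.5B
  Liabilities: Bank reserves −$81.5B, Currency in circulation +$6B, Government deposits +$31B
Commercial banking system:
  Assets:      Reserves at CB −$81.5B, Securities +$67B
  Liabilities: Checkable deposits −$37B, Borrowings from CB +$22.5B
So the change in checkable deposits held by the non-bank public at commercial banks is -$37 billion.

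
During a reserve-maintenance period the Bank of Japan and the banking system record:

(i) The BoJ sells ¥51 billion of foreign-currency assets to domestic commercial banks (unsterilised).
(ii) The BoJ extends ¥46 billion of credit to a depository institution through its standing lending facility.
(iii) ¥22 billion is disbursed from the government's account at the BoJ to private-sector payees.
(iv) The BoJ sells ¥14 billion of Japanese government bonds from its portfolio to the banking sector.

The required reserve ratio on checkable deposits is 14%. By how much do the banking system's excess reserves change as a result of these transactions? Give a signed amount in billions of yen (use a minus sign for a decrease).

-¥0.08 billion

FX sale ¥51 billion: reserves −¥51B, deposits 0.
Discount-window loan ¥46 billion: reserves +¥46B, deposits 0.
Government spending ¥22 billion: reserves +¥22B, deposits +¥22B.
OMO sale (to banks) ¥14 billion: reserves −¥14B, deposits 0.
Totals: Δreserves = +¥3B, Δdeposits = +¥22B.
Δrequired reserves = 14% × +¥22B = +¥3.08B.
Δexcess reserves = Δreserves − Δrequired = +¥3B − (+¥3.08B) = -¥0.08 billion.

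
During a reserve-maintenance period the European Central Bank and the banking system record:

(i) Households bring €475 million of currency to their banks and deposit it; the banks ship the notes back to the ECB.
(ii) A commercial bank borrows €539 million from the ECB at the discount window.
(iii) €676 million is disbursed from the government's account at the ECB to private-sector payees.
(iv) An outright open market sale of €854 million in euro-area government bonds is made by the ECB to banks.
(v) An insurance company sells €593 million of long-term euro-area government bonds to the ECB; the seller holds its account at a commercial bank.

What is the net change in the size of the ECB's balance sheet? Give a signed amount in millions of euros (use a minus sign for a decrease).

Currency deposit €475 million: only the composition of liabilities changes → 0.
Discount-window loan €539 million: an ECB asset is acquired → +€539M.
Government spending €676 million: only the composition of liabilities changes → 0.
OMO sale (to banks) €854 million: an ECB asset is shed → −€854M.
Asset purchase (from non-banks) €593 million: an ECB asset is acquired → +€593M.
Net: 0 + 539 + 0 − 854 + 593 = +€278 million.

+€278 million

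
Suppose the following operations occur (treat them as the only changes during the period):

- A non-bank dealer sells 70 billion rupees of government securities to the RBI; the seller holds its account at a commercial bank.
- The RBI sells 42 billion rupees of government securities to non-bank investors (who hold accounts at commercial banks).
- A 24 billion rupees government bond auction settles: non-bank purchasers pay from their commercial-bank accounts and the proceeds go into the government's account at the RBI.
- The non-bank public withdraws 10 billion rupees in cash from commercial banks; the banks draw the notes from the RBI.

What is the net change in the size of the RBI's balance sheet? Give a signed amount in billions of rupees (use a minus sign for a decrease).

+28 billion

RBI balance sheet:
  Assets:      Securities +28B
  Liabilities: Bank reserves −6B, Currency in circulation +10B, Government deposits +24B
Commercial banking system:
  Assets:      Reserves at CB −6B
  Liabilities: Checkable deposits −6B
Change in total RBI assets = +28 billion.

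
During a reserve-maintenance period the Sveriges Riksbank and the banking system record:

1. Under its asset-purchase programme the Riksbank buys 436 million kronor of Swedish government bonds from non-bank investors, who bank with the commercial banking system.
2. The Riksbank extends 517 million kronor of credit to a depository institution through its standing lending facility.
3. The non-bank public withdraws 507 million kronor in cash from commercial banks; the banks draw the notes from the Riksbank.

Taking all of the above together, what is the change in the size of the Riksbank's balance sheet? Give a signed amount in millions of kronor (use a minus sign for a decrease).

+953 million

Riksbank balance sheet:
  Assets:      Securities +436M, Loans to banks +517M
  Liabilities: Bank reserves +446M, Currency in circulation +507M
Commercial banking system:
  Assets:      Reserves at CB +446M
  Liabilities: Checkable deposits −71M, Borrowings from CB +517M
Change in total Riksbank assets = +953 million.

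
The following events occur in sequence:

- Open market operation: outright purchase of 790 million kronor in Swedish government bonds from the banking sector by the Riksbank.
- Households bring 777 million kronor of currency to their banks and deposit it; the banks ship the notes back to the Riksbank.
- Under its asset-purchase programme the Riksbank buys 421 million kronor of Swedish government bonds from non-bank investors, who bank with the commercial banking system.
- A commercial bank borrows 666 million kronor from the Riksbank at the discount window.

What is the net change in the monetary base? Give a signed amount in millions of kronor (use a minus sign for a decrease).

+1877 million

Riksbank balance sheet:
  Assets:      Securities +1211M, Loans to banks +666M
  Liabilities: Bank reserves +2654M, Currency in circulation −777M
Commercial banking system:
  Assets:      Reserves at CB +2654M, Securities −790M
  Liabilities: Checkable deposits +1198M, Borrowings from CB +666M
Monetary base = currency + reserves: −777M + (+2654M) = +1877 million.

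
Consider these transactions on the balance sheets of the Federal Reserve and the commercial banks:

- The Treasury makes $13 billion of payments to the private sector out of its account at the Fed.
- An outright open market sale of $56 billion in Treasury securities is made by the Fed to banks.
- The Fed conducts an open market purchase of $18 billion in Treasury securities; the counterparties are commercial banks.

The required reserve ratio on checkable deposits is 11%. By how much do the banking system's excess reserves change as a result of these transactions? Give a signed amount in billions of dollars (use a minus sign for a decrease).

-$26.43 billion

Government spending $13 billion: reserves +$13B, deposits +$13B.
OMO sale (to banks) $56 billion: reserves −$56B, deposits 0.
OMO purchase (from banks) $18 billion: reserves +$18B, deposits 0.
Totals: Δreserves = −$25B, Δdeposits = +$13B.
Δrequired reserves = 11% × +$13B = +$1.43B.
Δexcess reserves = Δreserves − Δrequired = −$25B − (+$1.43B) = -$26.43 billion.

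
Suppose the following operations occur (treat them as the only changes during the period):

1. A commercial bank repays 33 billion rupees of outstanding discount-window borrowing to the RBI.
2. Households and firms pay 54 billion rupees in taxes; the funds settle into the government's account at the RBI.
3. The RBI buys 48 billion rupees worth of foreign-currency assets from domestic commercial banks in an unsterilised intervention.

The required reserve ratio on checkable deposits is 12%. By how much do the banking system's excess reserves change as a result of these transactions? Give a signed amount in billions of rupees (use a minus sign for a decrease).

-32.52 billion

Discount-window repayment 33 billion rupees: reserves −33B, deposits 0.
Government account inflow 54 billion rupees: reserves −54B, deposits −54B.
FX purchase 48 billion rupees: reserves +48B, deposits 0.
Totals: Δreserves = −39B, Δdeposits = −54B.
Δrequired reserves = 12% × −54B = −6.48B.
Δexcess reserves = Δreserves − Δrequired = −39B − (−6.48B) = -32.52 billion.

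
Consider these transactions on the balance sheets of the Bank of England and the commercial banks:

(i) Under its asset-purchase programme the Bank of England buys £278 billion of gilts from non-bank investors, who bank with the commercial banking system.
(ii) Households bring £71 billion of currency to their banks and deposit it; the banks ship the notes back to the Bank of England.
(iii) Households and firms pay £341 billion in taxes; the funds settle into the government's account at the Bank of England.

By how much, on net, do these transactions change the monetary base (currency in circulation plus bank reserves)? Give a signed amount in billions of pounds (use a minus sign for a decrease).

Asset purchase (from non-banks) £278 billion: Bank of England balance sheet expands → +£278B.
Currency deposit £71 billion: just a shift between currency and reserves — both are base money → 0.
Government account inflow £341 billion: reserves shift to a non-base liability → −£341B.
Net: 278 + 0 − 341 = -£63 billion.

-£63 billion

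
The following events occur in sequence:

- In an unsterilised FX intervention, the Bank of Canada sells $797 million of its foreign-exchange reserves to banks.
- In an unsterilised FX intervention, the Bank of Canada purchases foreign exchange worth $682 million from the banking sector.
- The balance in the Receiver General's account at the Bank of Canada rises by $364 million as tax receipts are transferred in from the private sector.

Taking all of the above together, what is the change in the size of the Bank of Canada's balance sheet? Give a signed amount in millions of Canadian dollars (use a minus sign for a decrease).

-$115 million

FX sale $797 million: a Bank of Canada asset is shed → −$797M.
FX purchase $682 million: a Bank of Canada asset is acquired → +$682M.
Government account inflow $364 million: only the composition of liabilities changes → 0.
Net: −797 + 682 + 0 = -$115 million.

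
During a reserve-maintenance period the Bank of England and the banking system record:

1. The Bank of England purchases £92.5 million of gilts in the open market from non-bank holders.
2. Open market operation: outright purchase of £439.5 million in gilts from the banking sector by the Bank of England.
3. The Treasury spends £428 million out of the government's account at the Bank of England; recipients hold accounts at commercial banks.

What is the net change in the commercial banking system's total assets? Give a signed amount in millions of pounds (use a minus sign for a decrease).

+£520.5 million

Bank of England balance sheet:
  Assets:      Securities +£532M
  Liabilities: Bank reserves +£960M, Government deposits −£428M
Commercial banking system:
  Assets:      Reserves at CB +£960M, Securities −£439.5M
  Liabilities: Checkable deposits +£520.5M
Change in total bank assets = +£520.5 million.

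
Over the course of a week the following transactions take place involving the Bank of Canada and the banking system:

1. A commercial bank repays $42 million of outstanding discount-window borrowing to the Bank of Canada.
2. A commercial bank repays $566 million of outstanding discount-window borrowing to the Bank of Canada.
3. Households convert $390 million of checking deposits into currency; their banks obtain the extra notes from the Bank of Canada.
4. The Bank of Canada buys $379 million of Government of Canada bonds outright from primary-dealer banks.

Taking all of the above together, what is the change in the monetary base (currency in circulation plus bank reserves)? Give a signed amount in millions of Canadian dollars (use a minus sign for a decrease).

Discount-window repayment $42 million: Bank of Canada balance sheet contracts → −$42M.
Discount-window repayment $566 million: Bank of Canada balance sheet contracts → −$566M.
Currency withdrawal $390 million: just a shift between currency and reserves — both are base money → 0.
OMO purchase (from banks) $379 million: Bank of Canada balance sheet expands → +$379M.
Net: −42 − 566 + 0 + 379 = -$229 million.

-$229 million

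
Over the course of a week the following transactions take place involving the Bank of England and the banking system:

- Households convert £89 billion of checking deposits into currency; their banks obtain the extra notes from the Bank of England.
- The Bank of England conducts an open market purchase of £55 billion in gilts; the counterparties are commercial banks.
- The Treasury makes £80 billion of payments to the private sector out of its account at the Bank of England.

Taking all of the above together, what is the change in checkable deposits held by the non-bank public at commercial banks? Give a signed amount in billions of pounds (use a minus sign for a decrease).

Bank of England balance sheet:
  Assets:      Securities +£55B
  Liabilities: Bank reserves +£46B, Currency in circulation +£89B, Government deposits −£80B
Commercial banking system:
  Assets:      Reserves at CB +£46B, Securities −£55B
  Liabilities: Checkable deposits −£9B
So the change in checkable deposits held by the non-bank public at commercial banks is -£9 billion.

-£9 billion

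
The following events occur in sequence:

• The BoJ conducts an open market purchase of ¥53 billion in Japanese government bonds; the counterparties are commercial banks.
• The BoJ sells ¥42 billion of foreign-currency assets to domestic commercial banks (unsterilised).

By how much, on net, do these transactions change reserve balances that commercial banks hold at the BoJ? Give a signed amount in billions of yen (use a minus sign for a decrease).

+¥11 billion

BoJ balance sheet:
  Assets:      Securities +¥53B, Foreign assets −¥42B
  Liabilities: Bank reserves +¥11B
So the change in reserve balances that commercial banks hold at the BoJ is +¥11 billion.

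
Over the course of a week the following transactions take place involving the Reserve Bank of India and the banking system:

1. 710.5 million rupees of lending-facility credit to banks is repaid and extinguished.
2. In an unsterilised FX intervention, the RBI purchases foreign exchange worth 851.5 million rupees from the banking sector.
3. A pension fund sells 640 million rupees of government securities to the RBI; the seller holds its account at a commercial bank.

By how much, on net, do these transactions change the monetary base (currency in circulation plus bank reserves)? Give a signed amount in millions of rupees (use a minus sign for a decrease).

Discount-window repayment 710.5 million rupees: RBI balance sheet contracts → −710.5M.
FX purchase 851.5 million rupees: RBI balance sheet expands → +851.5M.
Asset purchase (from non-banks) 640 million rupees: RBI balance sheet expands → +640M.
Net: −710.5 + 851.5 + 640 = +781 million.

+781 million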